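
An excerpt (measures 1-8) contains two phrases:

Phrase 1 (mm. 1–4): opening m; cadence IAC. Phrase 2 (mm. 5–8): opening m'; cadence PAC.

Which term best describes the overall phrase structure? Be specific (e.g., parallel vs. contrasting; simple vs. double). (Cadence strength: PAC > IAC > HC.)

Phrase 1 ends with an imperfect authentic cadence (weaker) and phrase 2 with a perfect authentic cadence (stronger): antecedent + consequent = a period.
The two phrases open with the same material (m / m'), so the period is parallel.

parallel period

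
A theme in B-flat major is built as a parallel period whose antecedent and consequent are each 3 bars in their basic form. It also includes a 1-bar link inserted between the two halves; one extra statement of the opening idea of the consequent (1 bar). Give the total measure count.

Basic parallel period: 3 + 3 = 6 bars.
6 (basic form) + 1 (link) + 1 (extra statement) = 8.

8 measures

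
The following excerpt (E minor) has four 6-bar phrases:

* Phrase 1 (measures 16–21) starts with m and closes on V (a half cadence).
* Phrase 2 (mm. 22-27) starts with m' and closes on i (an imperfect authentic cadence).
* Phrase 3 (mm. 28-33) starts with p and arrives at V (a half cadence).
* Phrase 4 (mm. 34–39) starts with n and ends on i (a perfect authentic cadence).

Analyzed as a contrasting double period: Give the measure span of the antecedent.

measures 16–27

In a double period the four phrases pair into a large antecedent (phrases 1–2, ending imperfect authentic cadence) and a large consequent (phrases 3–4, ending perfect authentic cadence). The antecedent spans mm. 16–27.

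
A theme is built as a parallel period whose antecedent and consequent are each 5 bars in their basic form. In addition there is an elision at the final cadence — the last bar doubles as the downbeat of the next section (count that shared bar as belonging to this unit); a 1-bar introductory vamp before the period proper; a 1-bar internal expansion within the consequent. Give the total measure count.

Basic parallel period: 5 + 5 = 10 bars.
10 (basic form) + 1 (introduction) + 1 (internal expansion) = 12.
The elision shares a bar with the next section but does not change this unit's count.

12 measures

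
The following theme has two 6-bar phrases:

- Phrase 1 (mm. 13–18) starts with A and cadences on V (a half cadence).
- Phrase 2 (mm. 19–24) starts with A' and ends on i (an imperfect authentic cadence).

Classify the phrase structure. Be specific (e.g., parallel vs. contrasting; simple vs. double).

Phrase 1 ends with a half cadence (weaker) and phrase 2 with an imperfect authentic cadence (stronger): antecedent + consequent = a period.
The two phrases open with the same material (A / A'), so the period is parallel.

parallel period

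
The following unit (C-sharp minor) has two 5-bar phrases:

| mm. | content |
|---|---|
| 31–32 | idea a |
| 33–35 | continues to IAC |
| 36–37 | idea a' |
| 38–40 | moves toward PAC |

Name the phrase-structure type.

Phrase 1 ends with an imperfect authentic cadence (weaker) and phrase 2 with a perfect authentic cadence (stronger): antecedent + consequent = a period.
The two phrases open with the same material (a / a'), so the period is parallel.

parallel period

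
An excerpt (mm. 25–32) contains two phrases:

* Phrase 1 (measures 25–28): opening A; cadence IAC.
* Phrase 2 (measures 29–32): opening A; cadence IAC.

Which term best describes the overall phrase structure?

repeated phrase

Both phrases have the same opening (A) and the same cadence (imperfect authentic cadence): the second is a restatement, not a consequent, so this is a repeated phrase rather than a period.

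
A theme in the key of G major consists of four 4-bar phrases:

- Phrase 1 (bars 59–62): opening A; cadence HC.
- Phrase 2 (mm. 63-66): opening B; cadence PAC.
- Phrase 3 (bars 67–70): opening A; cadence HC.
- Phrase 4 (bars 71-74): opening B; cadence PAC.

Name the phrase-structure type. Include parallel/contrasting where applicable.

repeated period

The cadence pattern HC–PAC–HC–PAC is weak–strong twice, and phrases 3–4 restate phrases 1–2: a period heard twice, not a double period (which would end weakly at phrase 2).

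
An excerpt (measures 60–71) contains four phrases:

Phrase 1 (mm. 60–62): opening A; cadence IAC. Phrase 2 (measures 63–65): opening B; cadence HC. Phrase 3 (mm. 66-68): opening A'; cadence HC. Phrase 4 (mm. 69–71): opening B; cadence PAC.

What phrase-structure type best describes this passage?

Four phrases in two halves: the first half (mm. 60-65) ends with a half cadence, the second (bars 66-71) with a perfect authentic cadence — a large antecedent–consequent pair, i.e. a double period.
Phrase 3 begins with the same material as phrase 1, making it parallel.

parallel double period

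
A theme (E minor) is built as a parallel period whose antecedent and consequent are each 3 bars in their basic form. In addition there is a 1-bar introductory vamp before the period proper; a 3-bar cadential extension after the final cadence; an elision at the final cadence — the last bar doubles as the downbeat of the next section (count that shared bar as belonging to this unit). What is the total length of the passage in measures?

10 measures

Basic parallel period: 3 + 3 = 6 bars.
6 (basic form) + 1 (introduction) + 3 (cadential extension) = 10.
The elision shares a bar with the next section but does not change this unit's count.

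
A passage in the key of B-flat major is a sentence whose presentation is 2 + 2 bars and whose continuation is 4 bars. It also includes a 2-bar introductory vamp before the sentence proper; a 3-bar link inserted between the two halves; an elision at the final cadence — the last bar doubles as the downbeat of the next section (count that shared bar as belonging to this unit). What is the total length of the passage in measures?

13 measures

Basic sentence: 2 + 2 + 4 = 8 bars.
8 (basic form) + 2 (introduction) + 3 (link) = 13.
The elision shares a bar with the next section but does not change this unit's count.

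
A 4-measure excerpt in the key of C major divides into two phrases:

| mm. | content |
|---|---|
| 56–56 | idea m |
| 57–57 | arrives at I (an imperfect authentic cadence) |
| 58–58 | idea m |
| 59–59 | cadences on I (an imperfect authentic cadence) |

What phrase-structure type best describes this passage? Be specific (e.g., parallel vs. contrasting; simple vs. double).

Both phrases have the same opening (m) and the same cadence (imperfect authentic cadence): the second is a restatement, not a consequent, so this is a repeated phrase rather than a period.

repeated phrase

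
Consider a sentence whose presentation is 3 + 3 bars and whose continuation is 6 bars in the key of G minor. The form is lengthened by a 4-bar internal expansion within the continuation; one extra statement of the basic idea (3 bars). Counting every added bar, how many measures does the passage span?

19 measures

Basic sentence: 3 + 3 + 6 = 12 bars.
12 (basic form) + 4 (internal expansion) + 3 (extra statement) = 19.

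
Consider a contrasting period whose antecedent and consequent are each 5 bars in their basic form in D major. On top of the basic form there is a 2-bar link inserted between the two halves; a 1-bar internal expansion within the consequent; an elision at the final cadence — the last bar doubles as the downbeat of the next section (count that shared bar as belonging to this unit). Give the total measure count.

Basic contrasting period: 5 + 5 = 10 bars.
10 (basic form) + 2 (link) + 1 (internal expansion) = 13.
The elision shares a bar with the next section but does not change this unit's count.

13 measures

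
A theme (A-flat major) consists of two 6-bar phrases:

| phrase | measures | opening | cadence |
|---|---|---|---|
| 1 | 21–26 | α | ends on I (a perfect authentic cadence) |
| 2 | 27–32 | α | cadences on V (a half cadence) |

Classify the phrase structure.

phrase group

The second phrase closes with a half cadence, which is not stronger than the first phrase's perfect authentic cadence; without a weak→strong cadential pair there is no antecedent–consequent relationship, so this is a phrase group rather than a period.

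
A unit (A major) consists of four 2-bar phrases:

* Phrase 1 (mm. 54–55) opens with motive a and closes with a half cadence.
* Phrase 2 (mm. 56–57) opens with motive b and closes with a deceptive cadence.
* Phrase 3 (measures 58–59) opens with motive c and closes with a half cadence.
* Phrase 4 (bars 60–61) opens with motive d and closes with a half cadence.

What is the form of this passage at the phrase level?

Phrase 4 ends with a half cadence, no stronger than phrase 2's deceptive cadence, so the four phrases do not form a double period; nor do phrases 3–4 duplicate 1–2, so it is not a repeated period. With no phrase reaching a conclusive cadence, the passage is a phrase group.

phrase group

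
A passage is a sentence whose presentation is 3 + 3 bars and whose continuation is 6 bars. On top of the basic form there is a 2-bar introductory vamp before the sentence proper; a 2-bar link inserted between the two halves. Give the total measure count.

16 measures

Basic sentence: 3 + 3 + 6 = 12 bars.
12 (basic form) + 2 (introduction) + 2 (link) = 16.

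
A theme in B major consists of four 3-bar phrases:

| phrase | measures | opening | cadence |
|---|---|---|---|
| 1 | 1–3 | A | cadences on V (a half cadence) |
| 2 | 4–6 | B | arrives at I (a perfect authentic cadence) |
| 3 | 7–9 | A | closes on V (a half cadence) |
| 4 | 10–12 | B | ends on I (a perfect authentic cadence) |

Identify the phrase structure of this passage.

repeated period

The cadence pattern HC–PAC–HC–PAC is weak–strong twice, and phrases 3–4 restate phrases 1–2: a period heard twice, not a double period (which would end weakly at phrase 2).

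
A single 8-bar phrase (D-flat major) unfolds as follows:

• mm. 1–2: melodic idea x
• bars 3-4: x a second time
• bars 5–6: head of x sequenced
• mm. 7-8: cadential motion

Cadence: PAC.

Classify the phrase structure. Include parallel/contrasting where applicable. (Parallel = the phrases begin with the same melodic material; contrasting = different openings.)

sentence

Basic idea (measures 1–2) + its repetition (mm. 3-4) form the presentation; fragmentation and cadence (mm. 5–8) form the continuation — the 8-bar whole is a sentence.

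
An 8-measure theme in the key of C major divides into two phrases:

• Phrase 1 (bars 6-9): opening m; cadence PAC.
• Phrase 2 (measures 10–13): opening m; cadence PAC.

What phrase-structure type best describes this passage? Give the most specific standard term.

Both phrases have the same opening (m) and the same cadence (perfect authentic cadence): the second is a restatement, not a consequent, so this is a repeated phrase rather than a period.

repeated phrase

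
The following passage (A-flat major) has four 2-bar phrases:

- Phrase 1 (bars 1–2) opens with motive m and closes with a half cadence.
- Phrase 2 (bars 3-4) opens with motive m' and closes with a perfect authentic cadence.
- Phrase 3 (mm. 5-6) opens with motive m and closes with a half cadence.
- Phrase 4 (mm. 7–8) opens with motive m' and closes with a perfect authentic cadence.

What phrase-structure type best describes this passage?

repeated period

The cadence pattern HC–PAC–HC–PAC is weak–strong twice, and phrases 3–4 restate phrases 1–2: a period heard twice, not a double period (which would end weakly at phrase 2).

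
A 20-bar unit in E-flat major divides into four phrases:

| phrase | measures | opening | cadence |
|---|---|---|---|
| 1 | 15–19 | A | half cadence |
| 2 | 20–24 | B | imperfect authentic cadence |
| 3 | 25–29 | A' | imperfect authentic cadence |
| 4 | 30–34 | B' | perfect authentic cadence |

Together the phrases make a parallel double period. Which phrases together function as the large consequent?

In a double period the first pair of phrases (ending imperfect authentic cadence) is the large antecedent and the second pair (ending perfect authentic cadence) is the large consequent; the consequent is phrases 3 and 4.

phrases 3 and 4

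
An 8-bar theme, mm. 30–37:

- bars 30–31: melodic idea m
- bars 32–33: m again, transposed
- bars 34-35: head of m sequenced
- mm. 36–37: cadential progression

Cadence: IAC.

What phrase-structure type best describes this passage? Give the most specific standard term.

sentence

Basic idea (mm. 30–31) + its repetition (mm. 32–33) form the presentation; fragmentation and cadence (measures 34–37) form the continuation — the 8-bar whole is a sentence.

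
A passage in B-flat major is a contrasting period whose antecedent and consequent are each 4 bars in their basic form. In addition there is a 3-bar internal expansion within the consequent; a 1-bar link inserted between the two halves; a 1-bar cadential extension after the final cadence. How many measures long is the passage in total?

13 measures

Basic contrasting period: 4 + 4 = 8 bars.
8 (basic form) + 3 (internal expansion) + 1 (link) + 1 (cadential extension) = 13.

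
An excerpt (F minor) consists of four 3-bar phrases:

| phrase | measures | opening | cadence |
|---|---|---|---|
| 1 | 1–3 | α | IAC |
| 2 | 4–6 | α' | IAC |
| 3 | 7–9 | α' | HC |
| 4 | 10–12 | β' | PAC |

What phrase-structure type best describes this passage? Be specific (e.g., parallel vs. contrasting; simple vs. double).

parallel double period

Four phrases in two halves: the first half (bars 1–6) ends with an imperfect authentic cadence, the second (mm. 7–12) with a perfect authentic cadence — a large antecedent–consequent pair, i.e. a double period.
Phrase 3 begins with the same material as phrase 1, making it parallel.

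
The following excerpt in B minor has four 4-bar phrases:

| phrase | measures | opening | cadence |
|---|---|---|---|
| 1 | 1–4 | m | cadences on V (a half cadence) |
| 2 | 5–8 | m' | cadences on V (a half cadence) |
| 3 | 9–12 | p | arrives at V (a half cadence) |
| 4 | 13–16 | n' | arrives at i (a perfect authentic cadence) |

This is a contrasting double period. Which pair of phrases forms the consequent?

In a double period the first pair of phrases (ending half cadence) is the large antecedent and the second pair (ending perfect authentic cadence) is the large consequent; the consequent is phrases 3 and 4.

phrases 3 and 4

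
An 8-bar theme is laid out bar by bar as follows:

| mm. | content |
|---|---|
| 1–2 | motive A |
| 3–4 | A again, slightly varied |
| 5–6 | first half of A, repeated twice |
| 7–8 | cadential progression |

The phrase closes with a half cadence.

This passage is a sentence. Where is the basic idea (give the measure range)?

measures 1–2

The presentation of a sentence is the basic idea (measures 1-2) plus its repetition (measures 3–4); the basic idea is therefore measures 1-2.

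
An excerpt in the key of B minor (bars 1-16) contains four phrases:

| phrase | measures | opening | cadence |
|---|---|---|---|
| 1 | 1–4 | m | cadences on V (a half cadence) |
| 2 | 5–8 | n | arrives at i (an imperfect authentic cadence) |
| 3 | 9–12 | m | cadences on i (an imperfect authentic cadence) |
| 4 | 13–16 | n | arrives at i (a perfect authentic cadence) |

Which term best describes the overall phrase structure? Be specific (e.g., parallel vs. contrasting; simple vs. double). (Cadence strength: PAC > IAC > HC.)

parallel double period

Four phrases in two halves: the first half (mm. 1-8) ends with an imperfect authentic cadence, the second (measures 9–16) with a perfect authentic cadence — a large antecedent–consequent pair, i.e. a double period.
Phrase 3 begins with the same material as phrase 1, making it parallel.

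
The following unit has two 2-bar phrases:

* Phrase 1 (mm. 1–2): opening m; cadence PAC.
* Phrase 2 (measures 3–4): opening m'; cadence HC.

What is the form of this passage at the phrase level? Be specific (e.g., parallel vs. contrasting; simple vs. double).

The second phrase closes with a half cadence, which is not stronger than the first phrase's perfect authentic cadence; without a weak→strong cadential pair there is no antecedent–consequent relationship, so this is a phrase group rather than a period.

phrase group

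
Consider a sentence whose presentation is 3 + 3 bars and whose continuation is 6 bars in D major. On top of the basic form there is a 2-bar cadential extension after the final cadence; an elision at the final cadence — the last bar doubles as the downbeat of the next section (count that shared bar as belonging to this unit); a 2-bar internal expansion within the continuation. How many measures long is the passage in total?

Basic sentence: 3 + 3 + 6 = 12 bars.
12 (basic form) + 2 (cadential extension) + 2 (internal expansion) = 16.
The elision shares a bar with the next section but does not change this unit's count.

16 measures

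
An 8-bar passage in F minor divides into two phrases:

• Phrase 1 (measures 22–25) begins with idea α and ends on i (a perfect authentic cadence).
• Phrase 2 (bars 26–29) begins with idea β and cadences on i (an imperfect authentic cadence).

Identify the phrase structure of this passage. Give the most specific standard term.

phrase group

The second phrase closes with an imperfect authentic cadence, which is not stronger than the first phrase's perfect authentic cadence; without a weak→strong cadential pair there is no antecedent–consequent relationship, so this is a phrase group rather than a period.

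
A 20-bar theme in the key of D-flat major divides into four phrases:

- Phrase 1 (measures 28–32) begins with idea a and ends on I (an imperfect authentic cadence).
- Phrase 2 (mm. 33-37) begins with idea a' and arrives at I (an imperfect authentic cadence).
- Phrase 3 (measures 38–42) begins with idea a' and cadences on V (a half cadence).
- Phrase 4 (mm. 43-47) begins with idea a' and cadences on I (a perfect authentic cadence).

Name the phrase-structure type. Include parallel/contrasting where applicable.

Four phrases in two halves: the first half (measures 28-37) ends with an imperfect authentic cadence, the second (mm. 38–47) with a perfect authentic cadence — a large antecedent–consequent pair, i.e. a double period.
Phrase 3 begins with the same material as phrase 1, making it parallel.

parallel double period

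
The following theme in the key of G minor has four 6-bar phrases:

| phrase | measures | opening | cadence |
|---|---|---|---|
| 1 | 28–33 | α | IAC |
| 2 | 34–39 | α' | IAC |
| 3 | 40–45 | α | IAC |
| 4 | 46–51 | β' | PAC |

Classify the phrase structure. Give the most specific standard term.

parallel double period

Four phrases in two halves: the first half (measures 28-39) ends with an imperfect authentic cadence, the second (bars 40–51) with a perfect authentic cadence — a large antecedent–consequent pair, i.e. a double period.
Phrase 3 begins with the same material as phrase 1, making it parallel.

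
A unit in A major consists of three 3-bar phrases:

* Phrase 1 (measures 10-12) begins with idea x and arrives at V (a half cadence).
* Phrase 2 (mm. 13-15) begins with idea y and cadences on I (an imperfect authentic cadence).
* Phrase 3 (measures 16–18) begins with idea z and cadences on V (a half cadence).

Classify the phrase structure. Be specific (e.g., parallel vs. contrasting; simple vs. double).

The final phrase closes with a half cadence, which is not stronger than the preceding imperfect authentic cadence; the 3 phrases lack an overall antecedent–consequent design and so form a phrase group.

phrase group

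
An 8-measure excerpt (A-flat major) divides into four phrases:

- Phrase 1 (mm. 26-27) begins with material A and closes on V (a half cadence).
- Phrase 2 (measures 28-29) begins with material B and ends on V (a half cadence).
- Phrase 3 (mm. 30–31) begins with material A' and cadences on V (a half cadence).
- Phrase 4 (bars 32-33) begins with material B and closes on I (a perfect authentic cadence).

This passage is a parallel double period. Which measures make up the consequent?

measures 30–33

In a double period the four phrases pair into a large antecedent (phrases 1–2, ending half cadence) and a large consequent (phrases 3–4, ending perfect authentic cadence). The consequent spans bars 30–33.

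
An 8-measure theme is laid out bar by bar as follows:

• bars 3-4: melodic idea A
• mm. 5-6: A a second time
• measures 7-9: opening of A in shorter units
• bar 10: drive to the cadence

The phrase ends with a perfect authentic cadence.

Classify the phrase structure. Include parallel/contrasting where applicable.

sentence

Basic idea (mm. 3–4) + its repetition (mm. 5–6) form the presentation; fragmentation and cadence (measures 7-10) form the continuation — the 8-bar whole is a sentence.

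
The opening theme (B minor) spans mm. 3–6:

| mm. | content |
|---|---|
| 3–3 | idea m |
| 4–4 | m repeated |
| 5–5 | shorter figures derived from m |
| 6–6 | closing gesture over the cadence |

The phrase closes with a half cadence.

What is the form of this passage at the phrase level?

sentence

Basic idea (measure 3) + its repetition (measure 4) form the presentation; fragmentation and cadence (measures 5–6) form the continuation — the 4-bar whole is a sentence.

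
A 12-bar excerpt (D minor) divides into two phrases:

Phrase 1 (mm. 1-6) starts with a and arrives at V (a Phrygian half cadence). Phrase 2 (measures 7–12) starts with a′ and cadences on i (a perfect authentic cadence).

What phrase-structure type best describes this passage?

Phrase 1 ends with a Phrygian half cadence (weaker) and phrase 2 with a perfect authentic cadence (stronger): antecedent + consequent = a period.
The two phrases open with the same material (a / a′), so the period is parallel.

parallel period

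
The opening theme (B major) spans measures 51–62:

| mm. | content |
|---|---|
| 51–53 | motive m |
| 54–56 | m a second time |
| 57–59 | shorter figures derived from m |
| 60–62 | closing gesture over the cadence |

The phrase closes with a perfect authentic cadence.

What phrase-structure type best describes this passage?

sentence

Basic idea (mm. 51–53) + its repetition (bars 54-56) form the presentation; fragmentation and cadence (mm. 57-62) form the continuation — the 12-bar whole is a sentence.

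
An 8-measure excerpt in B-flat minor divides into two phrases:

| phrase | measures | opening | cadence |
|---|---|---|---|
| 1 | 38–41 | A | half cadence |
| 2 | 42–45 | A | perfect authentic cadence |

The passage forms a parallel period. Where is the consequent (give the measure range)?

measures 42–45

The antecedent is the phrase ending with the weaker cadence (half cadence, phrase 1) and the consequent the one ending more conclusively (perfect authentic cadence, phrase 2); the consequent is mm. 42-45.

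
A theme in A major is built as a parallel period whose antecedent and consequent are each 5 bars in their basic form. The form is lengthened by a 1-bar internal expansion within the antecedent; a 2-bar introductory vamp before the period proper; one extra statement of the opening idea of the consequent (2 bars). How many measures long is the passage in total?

15 measures

Basic parallel period: 5 + 5 = 10 bars.
10 (basic form) + 1 (internal expansion) + 2 (introduction) + 2 (extra statement) = 15.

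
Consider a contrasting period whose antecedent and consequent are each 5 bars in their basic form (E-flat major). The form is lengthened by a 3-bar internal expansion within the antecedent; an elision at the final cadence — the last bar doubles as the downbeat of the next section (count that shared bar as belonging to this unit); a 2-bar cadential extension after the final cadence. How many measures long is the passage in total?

15 measures

Basic contrasting period: 5 + 5 = 10 bars.
10 (basic form) + 3 (internal expansion) + 2 (cadential extension) = 15.
The elision shares a bar with the next section but does not change this unit's count.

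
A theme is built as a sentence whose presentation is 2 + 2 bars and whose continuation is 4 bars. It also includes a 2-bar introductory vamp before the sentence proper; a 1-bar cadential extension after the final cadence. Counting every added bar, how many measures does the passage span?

11 measures

Basic sentence: 2 + 2 + 4 = 8 bars.
8 (basic form) + 2 (introduction) + 1 (cadential extension) = 11.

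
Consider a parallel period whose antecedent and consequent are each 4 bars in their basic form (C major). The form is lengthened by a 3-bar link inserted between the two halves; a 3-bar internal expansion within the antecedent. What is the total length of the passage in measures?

Basic parallel period: 4 + 4 = 8 bars.
8 (basic form) + 3 (link) + 3 (internal expansion) = 14.

14 measures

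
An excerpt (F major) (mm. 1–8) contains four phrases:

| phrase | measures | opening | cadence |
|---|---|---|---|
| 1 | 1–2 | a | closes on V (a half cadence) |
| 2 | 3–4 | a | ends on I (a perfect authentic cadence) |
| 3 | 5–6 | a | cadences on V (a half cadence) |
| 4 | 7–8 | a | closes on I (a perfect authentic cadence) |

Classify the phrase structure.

The cadence pattern HC–PAC–HC–PAC is weak–strong twice, and phrases 3–4 restate phrases 1–2: a period heard twice, not a double period (which would end weakly at phrase 2).

repeated period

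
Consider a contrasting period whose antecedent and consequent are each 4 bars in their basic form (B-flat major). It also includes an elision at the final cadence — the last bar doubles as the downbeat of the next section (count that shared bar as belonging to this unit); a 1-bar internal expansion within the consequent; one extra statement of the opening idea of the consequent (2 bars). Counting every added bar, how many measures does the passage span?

11 measures

Basic contrasting period: 4 + 4 = 8 bars.
8 (basic form) + 1 (internal expansion) + 2 (extra statement) = 11.
The elision shares a bar with the next section but does not change this unit's count.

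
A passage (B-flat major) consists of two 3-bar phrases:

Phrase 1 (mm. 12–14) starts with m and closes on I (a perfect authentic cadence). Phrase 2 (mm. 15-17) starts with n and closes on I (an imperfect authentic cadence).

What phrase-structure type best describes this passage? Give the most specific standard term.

The second phrase closes with an imperfect authentic cadence, which is not stronger than the first phrase's perfect authentic cadence; without a weak→strong cadential pair there is no antecedent–consequent relationship, so this is a phrase group rather than a period.

phrase group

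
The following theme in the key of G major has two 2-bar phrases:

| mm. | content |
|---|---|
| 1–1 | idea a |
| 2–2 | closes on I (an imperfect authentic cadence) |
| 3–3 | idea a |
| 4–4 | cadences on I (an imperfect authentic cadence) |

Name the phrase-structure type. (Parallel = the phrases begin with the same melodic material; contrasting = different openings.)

repeated phrase

Both phrases have the same opening (a) and the same cadence (imperfect authentic cadence): the second is a restatement, not a consequent, so this is a repeated phrase rather than a period.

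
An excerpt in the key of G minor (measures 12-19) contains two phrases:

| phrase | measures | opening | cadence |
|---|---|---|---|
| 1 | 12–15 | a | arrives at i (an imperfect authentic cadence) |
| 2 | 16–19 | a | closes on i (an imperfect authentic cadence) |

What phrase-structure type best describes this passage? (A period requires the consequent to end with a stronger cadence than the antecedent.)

Both phrases have the same opening (a) and the same cadence (imperfect authentic cadence): the second is a restatement, not a consequent, so this is a repeated phrase rather than a period.

repeated phrase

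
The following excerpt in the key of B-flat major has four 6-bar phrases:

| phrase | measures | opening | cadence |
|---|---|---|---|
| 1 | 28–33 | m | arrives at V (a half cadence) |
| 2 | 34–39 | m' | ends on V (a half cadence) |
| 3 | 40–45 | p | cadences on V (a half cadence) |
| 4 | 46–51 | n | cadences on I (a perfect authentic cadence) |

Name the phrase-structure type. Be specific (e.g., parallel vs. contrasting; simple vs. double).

Four phrases in two halves: the first half (mm. 28-39) ends with a half cadence, the second (mm. 40–51) with a perfect authentic cadence — a large antecedent–consequent pair, i.e. a double period.
Phrase 3 begins with different material from phrase 1, making it contrasting.

contrasting double period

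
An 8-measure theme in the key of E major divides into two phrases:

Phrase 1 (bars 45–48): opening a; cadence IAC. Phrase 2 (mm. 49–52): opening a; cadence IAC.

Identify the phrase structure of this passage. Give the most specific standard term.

Both phrases have the same opening (a) and the same cadence (imperfect authentic cadence): the second is a restatement, not a consequent, so this is a repeated phrase rather than a period.

repeated phrase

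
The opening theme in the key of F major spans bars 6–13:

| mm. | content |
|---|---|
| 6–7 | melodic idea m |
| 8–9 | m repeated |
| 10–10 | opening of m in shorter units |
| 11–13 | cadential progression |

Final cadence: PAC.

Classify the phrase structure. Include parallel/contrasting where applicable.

Basic idea (mm. 6-7) + its repetition (mm. 8–9) form the presentation; fragmentation and cadence (bars 10-13) form the continuation — the 8-bar whole is a sentence.

sentence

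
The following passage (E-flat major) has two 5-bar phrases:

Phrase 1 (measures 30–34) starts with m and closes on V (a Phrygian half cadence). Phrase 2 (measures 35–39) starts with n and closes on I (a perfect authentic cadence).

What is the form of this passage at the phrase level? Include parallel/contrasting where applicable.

Phrase 1 ends with a Phrygian half cadence (weaker) and phrase 2 with a perfect authentic cadence (stronger): antecedent + consequent = a period.
The two phrases open with different material (m / n), so the period is contrasting.

contrasting period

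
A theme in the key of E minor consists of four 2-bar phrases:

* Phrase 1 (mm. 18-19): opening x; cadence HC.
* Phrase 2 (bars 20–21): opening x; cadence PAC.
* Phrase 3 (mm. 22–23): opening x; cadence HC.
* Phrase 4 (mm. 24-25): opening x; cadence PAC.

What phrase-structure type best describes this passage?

The cadence pattern HC–PAC–HC–PAC is weak–strong twice, and phrases 3–4 restate phrases 1–2: a period heard twice, not a double period (which would end weakly at phrase 2).

repeated period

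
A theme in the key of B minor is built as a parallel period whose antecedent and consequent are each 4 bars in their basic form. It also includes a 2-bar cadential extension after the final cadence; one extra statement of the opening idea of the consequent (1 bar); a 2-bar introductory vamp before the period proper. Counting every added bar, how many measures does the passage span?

13 measures

Basic parallel period: 4 + 4 = 8 bars.
8 (basic form) + 2 (cadential extension) + 1 (extra statement) + 2 (introduction) = 13.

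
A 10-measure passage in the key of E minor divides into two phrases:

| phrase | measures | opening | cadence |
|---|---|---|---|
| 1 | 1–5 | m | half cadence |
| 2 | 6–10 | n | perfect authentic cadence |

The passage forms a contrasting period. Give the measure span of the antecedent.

The phrase ending with the weaker cadence (half cadence) is the antecedent; the one ending more conclusively (perfect authentic cadence) is the consequent. The antecedent is measures 1–5.

measures 1–5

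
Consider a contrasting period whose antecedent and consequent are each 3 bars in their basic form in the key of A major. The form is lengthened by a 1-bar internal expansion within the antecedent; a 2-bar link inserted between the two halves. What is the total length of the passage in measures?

Basic contrasting period: 3 + 3 = 6 bars.
6 (basic form) + 1 (internal expansion) + 2 (link) = 9.

9 measures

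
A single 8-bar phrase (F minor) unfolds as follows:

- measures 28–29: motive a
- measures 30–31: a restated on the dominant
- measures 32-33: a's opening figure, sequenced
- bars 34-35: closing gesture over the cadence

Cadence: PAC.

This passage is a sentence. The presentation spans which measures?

measures 28–31

The presentation of a sentence is the basic idea (mm. 28–29) plus its repetition (bars 30-31); the presentation is therefore mm. 28–31.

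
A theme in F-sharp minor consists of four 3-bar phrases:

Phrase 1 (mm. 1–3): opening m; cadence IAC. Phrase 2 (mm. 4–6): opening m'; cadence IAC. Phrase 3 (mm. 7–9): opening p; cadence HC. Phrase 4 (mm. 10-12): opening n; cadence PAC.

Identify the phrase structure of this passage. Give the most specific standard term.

contrasting double period

Four phrases in two halves: the first half (measures 1–6) ends with an imperfect authentic cadence, the second (measures 7–12) with a perfect authentic cadence — a large antecedent–consequent pair, i.e. a double period.
Phrase 3 begins with different material from phrase 1, making it contrasting.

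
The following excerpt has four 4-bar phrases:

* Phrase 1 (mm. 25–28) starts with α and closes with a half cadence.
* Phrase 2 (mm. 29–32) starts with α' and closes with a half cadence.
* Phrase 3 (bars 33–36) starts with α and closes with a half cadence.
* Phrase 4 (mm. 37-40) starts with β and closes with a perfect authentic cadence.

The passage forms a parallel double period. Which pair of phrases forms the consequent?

phrases 3 and 4

In a double period the first pair of phrases (ending half cadence) is the large antecedent and the second pair (ending perfect authentic cadence) is the large consequent; the consequent is phrases 3 and 4.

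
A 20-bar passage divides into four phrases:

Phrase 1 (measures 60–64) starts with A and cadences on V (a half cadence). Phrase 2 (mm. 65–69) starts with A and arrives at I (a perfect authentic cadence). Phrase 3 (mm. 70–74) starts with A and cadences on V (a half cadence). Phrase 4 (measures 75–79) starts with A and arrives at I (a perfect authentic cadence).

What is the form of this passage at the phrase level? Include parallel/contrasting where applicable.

repeated period

The cadence pattern HC–PAC–HC–PAC is weak–strong twice, and phrases 3–4 restate phrases 1–2: a period heard twice, not a double period (which would end weakly at phrase 2).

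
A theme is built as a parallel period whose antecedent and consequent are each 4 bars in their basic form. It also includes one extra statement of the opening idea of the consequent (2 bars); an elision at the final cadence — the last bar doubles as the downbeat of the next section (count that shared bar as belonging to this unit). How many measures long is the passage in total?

Basic parallel period: 4 + 4 = 8 bars.
8 (basic form) + 2 (extra statement) = 10.
The elision shares a bar with the next section but does not change this unit's count.

10 measures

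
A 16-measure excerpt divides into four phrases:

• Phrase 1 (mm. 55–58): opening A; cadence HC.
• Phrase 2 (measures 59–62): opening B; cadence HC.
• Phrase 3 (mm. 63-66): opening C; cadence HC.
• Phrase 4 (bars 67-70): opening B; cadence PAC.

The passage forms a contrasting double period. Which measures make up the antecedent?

measures 55–62

In a double period the four phrases pair into a large antecedent (phrases 1–2, ending half cadence) and a large consequent (phrases 3–4, ending perfect authentic cadence). The antecedent spans mm. 55-62.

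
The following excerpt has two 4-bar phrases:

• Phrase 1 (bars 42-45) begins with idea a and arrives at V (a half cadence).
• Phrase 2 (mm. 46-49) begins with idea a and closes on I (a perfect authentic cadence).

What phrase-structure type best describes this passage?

Phrase 1 ends with a half cadence (weaker) and phrase 2 with a perfect authentic cadence (stronger): antecedent + consequent = a period.
The two phrases open with the same material (a / a), so the period is parallel.

parallel period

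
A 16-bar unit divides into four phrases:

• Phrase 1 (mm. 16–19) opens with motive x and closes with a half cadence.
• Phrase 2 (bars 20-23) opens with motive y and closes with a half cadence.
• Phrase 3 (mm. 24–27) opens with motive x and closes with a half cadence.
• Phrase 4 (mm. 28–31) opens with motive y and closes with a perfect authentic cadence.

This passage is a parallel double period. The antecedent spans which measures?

In a double period the four phrases pair into a large antecedent (phrases 1–2, ending half cadence) and a large consequent (phrases 3–4, ending perfect authentic cadence). The antecedent spans bars 16-23.

measures 16–23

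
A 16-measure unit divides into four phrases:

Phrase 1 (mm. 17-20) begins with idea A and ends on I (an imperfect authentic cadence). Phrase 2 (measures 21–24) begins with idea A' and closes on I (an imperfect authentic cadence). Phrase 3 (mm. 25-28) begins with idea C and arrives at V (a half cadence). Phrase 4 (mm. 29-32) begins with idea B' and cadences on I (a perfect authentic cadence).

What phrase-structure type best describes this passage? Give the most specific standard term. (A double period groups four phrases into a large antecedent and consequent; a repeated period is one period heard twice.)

Four phrases in two halves: the first half (measures 17-24) ends with an imperfect authentic cadence, the second (bars 25-32) with a perfect authentic cadence — a large antecedent–consequent pair, i.e. a double period.
Phrase 3 begins with different material from phrase 1, making it contrasting.

contrasting double period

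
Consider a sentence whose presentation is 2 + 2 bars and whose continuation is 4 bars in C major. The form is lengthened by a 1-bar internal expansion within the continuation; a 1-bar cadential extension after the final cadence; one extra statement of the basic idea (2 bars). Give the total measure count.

12 measures

Basic sentence: 2 + 2 + 4 = 8 bars.
8 (basic form) + 1 (internal expansion) + 1 (cadential extension) + 2 (extra statement) = 12.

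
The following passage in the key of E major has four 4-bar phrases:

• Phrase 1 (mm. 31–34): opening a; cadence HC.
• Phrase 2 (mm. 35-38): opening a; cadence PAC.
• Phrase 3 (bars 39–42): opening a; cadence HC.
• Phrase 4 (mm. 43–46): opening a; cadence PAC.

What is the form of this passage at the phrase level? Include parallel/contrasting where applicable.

The cadence pattern HC–PAC–HC–PAC is weak–strong twice, and phrases 3–4 restate phrases 1–2: a period heard twice, not a double period (which would end weakly at phrase 2).

repeated period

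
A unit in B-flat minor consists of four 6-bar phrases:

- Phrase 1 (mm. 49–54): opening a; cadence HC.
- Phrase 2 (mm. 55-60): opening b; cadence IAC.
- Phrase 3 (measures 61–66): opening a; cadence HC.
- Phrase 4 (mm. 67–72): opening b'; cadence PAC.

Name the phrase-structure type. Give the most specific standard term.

parallel double period

Four phrases in two halves: the first half (measures 49–60) ends with an imperfect authentic cadence, the second (bars 61–72) with a perfect authentic cadence — a large antecedent–consequent pair, i.e. a double period.
Phrase 3 begins with the same material as phrase 1, making it parallel.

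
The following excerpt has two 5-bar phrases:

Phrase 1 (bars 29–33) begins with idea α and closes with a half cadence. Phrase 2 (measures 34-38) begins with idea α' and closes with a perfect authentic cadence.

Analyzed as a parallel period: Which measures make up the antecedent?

The antecedent is the phrase ending with the weaker cadence (half cadence, phrase 1) and the consequent the one ending more conclusively (perfect authentic cadence, phrase 2); the antecedent is bars 29–33.

measures 29–33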